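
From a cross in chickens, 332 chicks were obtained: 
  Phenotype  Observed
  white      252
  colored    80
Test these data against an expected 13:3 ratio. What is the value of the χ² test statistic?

Expected counts for N = 332 under a 13:3 ratio (total parts = 16):
  white: 332 × 13/16 = 269.75
  colored: 332 × 3/16 = 62.25
χ² = Σ (O − E)² / E
  white: (252 − 269.75)² / 269.75 = 1.1680
  colored: (80 − 62.25)² / 62.25 = 5.0612
χ² = 1.1680 + 5.0612 = 6.2292 ≈ 6.229

6.229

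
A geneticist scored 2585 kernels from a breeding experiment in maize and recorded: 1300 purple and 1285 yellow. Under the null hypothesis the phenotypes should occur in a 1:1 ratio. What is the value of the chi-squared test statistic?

Expected counts for N = 2585 under a 1:1 ratio (total parts = 2):
  purple: 2585 × 1/2 = 1292.5
  yellow: 2585 × 1/2 = 1292.5
χ² = Σ (O − E)² / E
  purple: (1300 − 1292.5)² / 1292.5 = 0.0435
  yellow: (1285 − 1292.5)² / 1292.5 = 0.0435
χ² = 0.0435 + 0.0435 = 0.087

0.087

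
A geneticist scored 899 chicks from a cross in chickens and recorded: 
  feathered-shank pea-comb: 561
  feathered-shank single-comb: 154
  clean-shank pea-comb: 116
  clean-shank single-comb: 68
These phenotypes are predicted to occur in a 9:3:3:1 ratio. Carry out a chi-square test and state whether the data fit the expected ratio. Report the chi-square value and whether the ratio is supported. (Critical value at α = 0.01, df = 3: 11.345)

The 9:3:3:1 ratio has 16 parts, so with N = 899 the expected counts are:
  feathered-shank pea-comb: 899 × 9/16 = 505.6875
  feathered-shank single-comb: 899 × 3/16 = 168.5625
  clean-shank pea-comb: 899 × 3/16 = 168.5625
  clean-shank single-comb: 899 × 1/16 = 56.1875
χ² = Σ (O − E)² / E
  feathered-shank pea-comb: (561 − 505.6875)² / 505.6875 = 6.0501
  feathered-shank single-comb: (154 − 168.5625)² / 168.5625 = 1.2581
  clean-shank pea-comb: (116 − 168.5625)² / 168.5625 = 16.3905
  clean-shank single-comb: (68 − 56.1875)² / 56.1875 = 2.4834
χ² = 6.0501 + 1.2581 + 16.3905 + 2.4834 = 26.1821 ≈ 26.182
Degrees of freedom = 4 − 1 = 3; critical value at α = 0.01 is 11.345.
Since 26.182 > 11.345, we reject the null hypothesis — the data do not fit the 9:3:3:1 ratio.

26.182; not consistent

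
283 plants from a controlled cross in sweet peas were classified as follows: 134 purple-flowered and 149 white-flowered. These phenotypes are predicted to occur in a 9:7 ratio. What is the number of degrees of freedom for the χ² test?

A goodness-of-fit test with 2 phenotype classes has df = 2 − 1 = 1.

1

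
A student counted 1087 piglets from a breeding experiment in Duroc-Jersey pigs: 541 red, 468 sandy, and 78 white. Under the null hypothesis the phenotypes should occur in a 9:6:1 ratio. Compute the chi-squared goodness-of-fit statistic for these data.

Total ratio parts = 16. Expected numbers out of 1087:
  red: 1087 × 9/16 = 611.4375
  sandy: 1087 × 6/16 = 407.625
  white: 1087 × 1/16 = 67.9375
χ² = Σ (O − E)² / E
  red: (541 − 611.4375)² / 611.4375 = 8.1144
  sandy: (468 − 407.625)² / 407.625 = 8.9424
  white: (78 − 67.9375)² / 67.9375 = 1.4904
χ² = 8.1144 + 8.9424 + 1.4904 = 18.5472 ≈ 18.547

18.547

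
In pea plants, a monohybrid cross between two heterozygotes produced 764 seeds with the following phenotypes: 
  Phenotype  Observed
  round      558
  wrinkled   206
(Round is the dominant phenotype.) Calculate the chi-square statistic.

1.571

For a monohybrid cross between heterozygotes with complete dominance, the expected phenotypic ratio is 3:1.
Expected counts for N = 764 under a 3:1 ratio (total parts = 4):
  round: 764 × 3/4 = 573
  wrinkled: 764 × 1/4 = 191
χ² = Σ (O − E)² / E
  round: (558 − 573)² / 573 = 0.3927
  wrinkled: (206 − 191)² / 191 = 1.1780
χ² = 0.3927 + 1.1780 = 1.5707 ≈ 1.571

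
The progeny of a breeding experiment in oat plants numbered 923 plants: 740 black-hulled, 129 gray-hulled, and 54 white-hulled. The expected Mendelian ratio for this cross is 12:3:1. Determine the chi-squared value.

Under the 12:3:1 hypothesis (Σ ratio = 16, N = 923):
  black-hulled: 923 × 12/16 = 692.25
  gray-hulled: 923 × 3/16 = 173.0625
  white-hulled: 923 × 1/16 = 57.6875
χ² = Σ (O − E)² / E
  black-hulled: (740 − 692.25)² / 692.25 = 3.2937
  gray-hulled: (129 − 173.0625)² / 173.0625 = 11.2185
  white-hulled: (54 − 57.6875)² / 57.6875 = 0.2357
χ² = 3.2937 + 11.2185 + 0.2357 = 14.7479 ≈ 14.748

14.748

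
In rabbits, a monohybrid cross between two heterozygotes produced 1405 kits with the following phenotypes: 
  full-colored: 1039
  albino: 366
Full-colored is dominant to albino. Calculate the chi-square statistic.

For a monohybrid cross between heterozygotes with complete dominance, the expected phenotypic ratio is 3:1.
The 3:1 ratio has 4 parts, so with N = 1405 the expected counts are:
  full-colored: 1405 × 3/4 = 1053.75
  albino: 1405 × 1/4 = 351.25
χ² = Σ (O − E)² / E
  full-colored: (1039 − 1053.75)² / 1053.75 = 0.2065
  albino: (366 − 351.25)² / 351.25 = 0.6194
χ² = 0.2065 + 0.6194 = 0.8259 ≈ 0.826

0.826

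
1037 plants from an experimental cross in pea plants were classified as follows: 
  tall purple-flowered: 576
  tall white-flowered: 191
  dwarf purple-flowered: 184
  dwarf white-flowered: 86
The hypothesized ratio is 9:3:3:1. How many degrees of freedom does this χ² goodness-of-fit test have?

3

A goodness-of-fit test with 4 phenotype classes has df = 4 − 1 = 3.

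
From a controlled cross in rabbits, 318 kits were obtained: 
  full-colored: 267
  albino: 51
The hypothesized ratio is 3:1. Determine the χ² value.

Expected counts for N = 318 under a 3:1 ratio (total parts = 4):
  full-colored: 318 × 3/4 = 238.5
  albino: 318 × 1/4 = 79.5
χ² = Σ (O − E)² / E
  full-colored: (267 − 238.5)² / 238.5 = 3.4057
  albino: (51 − 79.5)² / 79.5 = 10.2170
χ² = 3.4057 + 10.2170 = 13.6227 ≈ 13.623

13.623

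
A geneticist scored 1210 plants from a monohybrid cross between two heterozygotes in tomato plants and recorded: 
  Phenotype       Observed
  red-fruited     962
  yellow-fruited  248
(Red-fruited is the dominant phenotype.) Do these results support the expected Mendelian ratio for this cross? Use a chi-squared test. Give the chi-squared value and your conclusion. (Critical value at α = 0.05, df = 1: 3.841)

For a monohybrid cross between heterozygotes with complete dominance, the expected phenotypic ratio is 3:1.
The 3:1 ratio has 4 parts, so with N = 1210 the expected counts are:
  red-fruited: 1210 × 3/4 = 907.5
  yellow-fruited: 1210 × 1/4 = 302.5
χ² = Σ (O − E)² / E
  red-fruited: (962 − 907.5)² / 907.5 = 3.2730
  yellow-fruited: (248 − 302.5)² / 302.5 = 9.8190
χ² = 3.2730 + 9.8190 = 13.092
Degrees of freedom = 2 − 1 = 1; critical value at α = 0.05 is 3.841.
Since 13.092 > 3.841, we reject the null hypothesis — the data do not fit the 3:1 ratio.

13.092; not consistent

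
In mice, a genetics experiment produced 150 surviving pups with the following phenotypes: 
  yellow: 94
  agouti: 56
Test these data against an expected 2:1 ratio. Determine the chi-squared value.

Total ratio parts = 3. Expected numbers out of 150:
  yellow: 150 × 2/3 = 100
  agouti: 150 × 1/3 = 50
χ² = Σ (O − E)² / E
  yellow: (94 − 100)² / 100 = 0.3600
  agouti: (56 − 50)² / 50 = 0.7200
χ² = 0.3600 + 0.7200 = 1.080

1.080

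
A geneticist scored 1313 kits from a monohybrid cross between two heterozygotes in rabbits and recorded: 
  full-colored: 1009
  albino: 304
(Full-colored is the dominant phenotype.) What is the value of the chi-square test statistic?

2.389

For a monohybrid cross between heterozygotes with complete dominance, the expected phenotypic ratio is 3:1.
The 3:1 ratio has 4 parts, so with N = 1313 the expected counts are:
  full-colored: 1313 × 3/4 = 984.75
  albino: 1313 × 1/4 = 328.25
χ² = Σ (O − E)² / E
  full-colored: (1009 − 984.75)² / 984.75 = 0.5972
  albino: (304 − 328.25)² / 328.25 = 1.7915
χ² = 0.5972 + 1.7915 = 2.3887 ≈ 2.389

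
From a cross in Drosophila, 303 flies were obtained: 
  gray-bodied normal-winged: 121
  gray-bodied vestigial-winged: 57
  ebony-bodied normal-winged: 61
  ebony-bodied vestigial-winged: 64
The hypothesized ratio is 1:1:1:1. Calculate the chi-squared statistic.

36.366

Under the 1:1:1:1 hypothesis (Σ ratio = 4, N = 303):
  gray-bodied normal-winged: 303 × 1/4 = 75.75
  gray-bodied vestigial-winged: 303 × 1/4 = 75.75
  ebony-bodied normal-winged: 303 × 1/4 = 75.75
  ebony-bodied vestigial-winged: 303 × 1/4 = 75.75
χ² = Σ (O − E)² / E
  gray-bodied normal-winged: (121 − 75.75)² / 75.75 = 27.0305
  gray-bodied vestigial-winged: (57 − 75.75)² / 75.75 = 4.6411
  ebony-bodied normal-winged: (61 − 75.75)² / 75.75 = 2.8721
  ebony-bodied vestigial-winged: (64 − 75.75)² / 75.75 = 1.8226
χ² = 27.0305 + 4.6411 + 2.8721 + 1.8226 = 36.3663 ≈ 36.366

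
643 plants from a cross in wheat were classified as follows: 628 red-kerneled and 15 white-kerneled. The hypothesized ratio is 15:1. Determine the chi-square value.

16.839

Expected counts for N = 643 under a 15:1 ratio (total parts = 16):
  red-kerneled: 643 × 15/16 = 602.8125
  white-kerneled: 643 × 1/16 = 40.1875
χ² = Σ (O − E)² / E
  red-kerneled: (628 − 602.8125)² / 602.8125 = 1.0524
  white-kerneled: (15 − 40.1875)² / 40.1875 = 15.7863
χ² = 1.0524 + 15.7863 = 16.8387 ≈ 16.839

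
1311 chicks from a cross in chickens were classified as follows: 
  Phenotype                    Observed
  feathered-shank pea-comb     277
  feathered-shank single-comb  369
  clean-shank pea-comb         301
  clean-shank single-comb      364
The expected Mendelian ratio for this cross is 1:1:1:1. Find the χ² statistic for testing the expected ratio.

19.243

Total ratio parts = 4. Expected numbers out of 1311:
  feathered-shank pea-comb: 1311 × 1/4 = 327.75
  feathered-shank single-comb: 1311 × 1/4 = 327.75
  clean-shank pea-comb: 1311 × 1/4 = 327.75
  clean-shank single-comb: 1311 × 1/4 = 327.75
χ² = Σ (O − E)² / E
  feathered-shank pea-comb: (277 − 327.75)² / 327.75 = 7.8583
  feathered-shank single-comb: (369 − 327.75)² / 327.75 = 5.1916
  clean-shank pea-comb: (301 − 327.75)² / 327.75 = 2.1833
  clean-shank single-comb: (364 − 327.75)² / 327.75 = 4.0093
χ² = 7.8583 + 5.1916 + 2.1833 + 4.0093 = 19.2425 ≈ 19.243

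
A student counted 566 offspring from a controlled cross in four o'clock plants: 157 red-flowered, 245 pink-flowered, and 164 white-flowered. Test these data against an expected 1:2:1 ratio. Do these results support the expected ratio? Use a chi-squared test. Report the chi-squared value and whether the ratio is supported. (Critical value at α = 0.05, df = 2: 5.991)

10.378; not consistent

The 1:2:1 ratio has 4 parts, so with N = 566 the expected counts are:
  red-flowered: 566 × 1/4 = 141.5
  pink-flowered: 566 × 2/4 = 283
  white-flowered: 566 × 1/4 = 141.5
χ² = Σ (O − E)² / E
  red-flowered: (157 − 141.5)² / 141.5 = 1.6979
  pink-flowered: (245 − 283)² / 283 = 5.1025
  white-flowered: (164 − 141.5)² / 141.5 = 3.5777
χ² = 1.6979 + 5.1025 + 3.5777 = 10.3781 ≈ 10.378
Degrees of freedom = 3 − 1 = 2; critical value at α = 0.05 is 5.991.
Since 10.378 > 5.991, we reject the null hypothesis — the data do not fit the 1:2:1 ratio.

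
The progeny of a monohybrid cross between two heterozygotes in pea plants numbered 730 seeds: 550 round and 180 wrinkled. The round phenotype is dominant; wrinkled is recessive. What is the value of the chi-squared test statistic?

For a monohybrid cross between heterozygotes with complete dominance, the expected phenotypic ratio is 3:1.
Total ratio parts = 4. Expected numbers out of 730:
  round: 730 × 3/4 = 547.5
  wrinkled: 730 × 1/4 = 182.5
χ² = Σ (O − E)² / E
  round: (550 − 547.5)² / 547.5 = 0.0114
  wrinkled: (180 − 182.5)² / 182.5 = 0.0342
χ² = 0.0114 + 0.0342 = 0.0456 ≈ 0.046

0.046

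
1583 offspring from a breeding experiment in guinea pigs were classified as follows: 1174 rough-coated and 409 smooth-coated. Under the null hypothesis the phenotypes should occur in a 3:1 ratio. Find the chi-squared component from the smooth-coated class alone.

0.444

Total ratio parts = 4. Expected numbers out of 1583:
  rough-coated: 1583 × 3/4 = 1187.25
  smooth-coated: 1583 × 1/4 = 395.75
Contribution of smooth-coated: (409 − 395.75)² / 395.75 = 0.4436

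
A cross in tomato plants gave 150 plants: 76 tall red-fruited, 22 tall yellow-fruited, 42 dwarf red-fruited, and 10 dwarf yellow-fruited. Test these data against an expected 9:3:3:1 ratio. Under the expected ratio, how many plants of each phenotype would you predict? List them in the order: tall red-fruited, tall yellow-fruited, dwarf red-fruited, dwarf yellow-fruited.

Expected counts for N = 150 under a 9:3:3:1 ratio (total parts = 16):
  tall red-fruited: 150 × 9/16 = 84.375
  tall yellow-fruited: 150 × 3/16 = 28.125
  dwarf red-fruited: 150 × 3/16 = 28.125
  dwarf yellow-fruited: 150 × 1/16 = 9.375

84.375, 28.125, 28.125, 9.375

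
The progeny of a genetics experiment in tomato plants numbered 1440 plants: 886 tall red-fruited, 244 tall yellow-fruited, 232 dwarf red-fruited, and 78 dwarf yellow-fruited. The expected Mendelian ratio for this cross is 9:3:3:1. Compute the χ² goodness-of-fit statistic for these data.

16.583

The 9:3:3:1 ratio has 16 parts, so with N = 1440 the expected counts are:
  tall red-fruited: 1440 × 9/16 = 810
  tall yellow-fruited: 1440 × 3/16 = 270
  dwarf red-fruited: 1440 × 3/16 = 270
  dwarf yellow-fruited: 1440 × 1/16 = 90
χ² = Σ (O − E)² / E
  tall red-fruited: (886 − 810)² / 810 = 7.1309
  tall yellow-fruited: (244 − 270)² / 270 = 2.5037
  dwarf red-fruited: (232 − 270)² / 270 = 5.3481
  dwarf yellow-fruited: (78 − 90)² / 90 = 1.6000
χ² = 7.1309 + 2.5037 + 5.3481 + 1.6000 = 16.5827 ≈ 16.583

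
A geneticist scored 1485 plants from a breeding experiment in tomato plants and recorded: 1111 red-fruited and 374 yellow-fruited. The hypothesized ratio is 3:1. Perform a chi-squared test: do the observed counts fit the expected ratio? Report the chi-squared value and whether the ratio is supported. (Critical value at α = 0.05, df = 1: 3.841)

The 3:1 ratio has 4 parts, so with N = 1485 the expected counts are:
  red-fruited: 1485 × 3/4 = 1113.75
  yellow-fruited: 1485 × 1/4 = 371.25
χ² = Σ (O − E)² / E
  red-fruited: (1111 − 1113.75)² / 1113.75 = 0.0068
  yellow-fruited: (374 − 371.25)² / 371.25 = 0.0204
χ² = 0.0068 + 0.0204 = 0.0272 ≈ 0.027
Degrees of freedom = 2 − 1 = 1; critical value at α = 0.05 is 3.841.
Since 0.027 < 3.841, we fail to reject the null hypothesis — the data are consistent with the 3:1 ratio.

0.027; consistent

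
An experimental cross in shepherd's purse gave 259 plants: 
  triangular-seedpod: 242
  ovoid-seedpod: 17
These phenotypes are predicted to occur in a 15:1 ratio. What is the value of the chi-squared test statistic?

The 15:1 ratio has 16 parts, so with N = 259 the expected counts are:
  triangular-seedpod: 259 × 15/16 = 242.8125
  ovoid-seedpod: 259 × 1/16 = 16.1875
χ² = Σ (O − E)² / E
  triangular-seedpod: (242 − 242.8125)² / 242.8125 = 0.0027
  ovoid-seedpod: (17 − 16.1875)² / 16.1875 = 0.0408
χ² = 0.0027 + 0.0408 = 0.0435 ≈ 0.044

0.044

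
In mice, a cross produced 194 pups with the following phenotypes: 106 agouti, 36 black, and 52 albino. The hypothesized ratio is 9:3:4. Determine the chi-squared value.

Expected counts for N = 194 under a 9:3:4 ratio (total parts = 16):
  agouti: 194 × 9/16 = 109.125
  black: 194 × 3/16 = 36.375
  albino: 194 × 4/16 = 48.5
χ² = Σ (O − E)² / E
  agouti: (106 − 109.125)² / 109.125 = 0.0895
  black: (36 − 36.375)² / 36.375 = 0.0039
  albino: (52 − 48.5)² / 48.5 = 0.2526
χ² = 0.0895 + 0.0039 + 0.2526 = 0.346

0.346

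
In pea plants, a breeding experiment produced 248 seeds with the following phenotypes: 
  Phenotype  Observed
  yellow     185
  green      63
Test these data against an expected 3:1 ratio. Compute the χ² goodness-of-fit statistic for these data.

The 3:1 ratio has 4 parts, so with N = 248 the expected counts are:
  yellow: 248 × 3/4 = 186
  green: 248 × 1/4 = 62
χ² = Σ (O − E)² / E
  yellow: (185 − 186)² / 186 = 0.0054
  green: (63 − 62)² / 62 = 0.0161
χ² = 0.0054 + 0.0161 = 0.0215 ≈ 0.022

0.022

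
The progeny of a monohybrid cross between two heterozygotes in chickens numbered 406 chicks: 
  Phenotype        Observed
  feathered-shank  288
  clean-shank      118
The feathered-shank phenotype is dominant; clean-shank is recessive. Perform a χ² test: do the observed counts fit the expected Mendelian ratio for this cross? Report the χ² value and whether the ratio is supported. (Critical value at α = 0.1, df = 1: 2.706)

3.576; not consistent

For a monohybrid cross between heterozygotes with complete dominance, the expected phenotypic ratio is 3:1.
The 3:1 ratio has 4 parts, so with N = 406 the expected counts are:
  feathered-shank: 406 × 3/4 = 304.5
  clean-shank: 406 × 1/4 = 101.5
χ² = Σ (O − E)² / E
  feathered-shank: (288 − 304.5)² / 304.5 = 0.8941
  clean-shank: (118 − 101.5)² / 101.5 = 2.6823
χ² = 0.8941 + 2.6823 = 3.5764 ≈ 3.576
Degrees of freedom = 2 − 1 = 1; critical value at α = 0.1 is 2.706.
Since 3.576 > 2.706, we reject the null hypothesis — the data do not fit the 3:1 ratio.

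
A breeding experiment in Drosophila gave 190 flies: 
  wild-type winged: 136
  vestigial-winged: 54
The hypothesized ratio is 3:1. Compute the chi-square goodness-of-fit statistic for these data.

The 3:1 ratio has 4 parts, so with N = 190 the expected counts are:
  wild-type winged: 190 × 3/4 = 142.5
  vestigial-winged: 190 × 1/4 = 47.5
χ² = Σ (O − E)² / E
  wild-type winged: (136 − 142.5)² / 142.5 = 0.2965
  vestigial-winged: (54 − 47.5)² / 47.5 = 0.8895
χ² = 0.2965 + 0.8895 = 1.186

1.186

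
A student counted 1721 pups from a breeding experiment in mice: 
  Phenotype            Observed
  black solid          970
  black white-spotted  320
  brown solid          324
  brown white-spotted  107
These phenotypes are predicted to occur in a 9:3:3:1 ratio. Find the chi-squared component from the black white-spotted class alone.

0.022

The 9:3:3:1 ratio has 16 parts, so with N = 1721 the expected counts are:
  black solid: 1721 × 9/16 = 968.0625
  black white-spotted: 1721 × 3/16 = 322.6875
  brown solid: 1721 × 3/16 = 322.6875
  brown white-spotted: 1721 × 1/16 = 107.5625
Contribution of black white-spotted: (320 − 322.6875)² / 322.6875 = 0.0224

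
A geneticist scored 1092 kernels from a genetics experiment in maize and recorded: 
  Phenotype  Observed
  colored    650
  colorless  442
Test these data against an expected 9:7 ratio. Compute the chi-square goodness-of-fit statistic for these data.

4.756

Expected counts for N = 1092 under a 9:7 ratio (total parts = 16):
  colored: 1092 × 9/16 = 614.25
  colorless: 1092 × 7/16 = 477.75
χ² = Σ (O − E)² / E
  colored: (650 − 614.25)² / 614.25 = 2.0807
  colorless: (442 − 477.75)² / 477.75 = 2.6752
χ² = 2.0807 + 2.6752 = 4.7559 ≈ 4.756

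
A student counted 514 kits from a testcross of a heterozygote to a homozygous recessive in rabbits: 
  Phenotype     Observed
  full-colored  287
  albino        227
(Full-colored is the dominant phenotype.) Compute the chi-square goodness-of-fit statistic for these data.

A testcross of a heterozygote (Aa × aa) gives a 1:1 phenotypic ratio.
Total ratio parts = 2. Expected numbers out of 514:
  full-colored: 514 × 1/2 = 257
  albino: 514 × 1/2 = 257
χ² = Σ (O − E)² / E
  full-colored: (287 − 257)² / 257 = 3.5019
  albino: (227 − 257)² / 257 = 3.5019
χ² = 3.5019 + 3.5019 = 7.0038 ≈ 7.004

7.004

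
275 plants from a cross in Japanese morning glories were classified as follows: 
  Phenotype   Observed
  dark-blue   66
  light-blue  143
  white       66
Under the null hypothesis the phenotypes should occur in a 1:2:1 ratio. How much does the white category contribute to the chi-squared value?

The 1:2:1 ratio has 4 parts, so with N = 275 the expected counts are:
  dark-blue: 275 × 1/4 = 68.75
  light-blue: 275 × 2/4 = 137.5
  white: 275 × 1/4 = 68.75
Contribution of white: (66 − 68.75)² / 68.75 = 0.1100

0.110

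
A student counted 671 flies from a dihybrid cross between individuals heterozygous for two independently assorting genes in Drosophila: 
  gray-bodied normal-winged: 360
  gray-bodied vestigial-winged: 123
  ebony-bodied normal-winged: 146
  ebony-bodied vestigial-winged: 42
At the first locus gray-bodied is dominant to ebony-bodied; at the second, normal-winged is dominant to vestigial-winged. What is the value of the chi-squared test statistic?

4.108

A dihybrid F₂ with independent assortment and complete dominance at both loci gives a 9:3:3:1 phenotypic ratio.
Expected counts for N = 671 under a 9:3:3:1 ratio (total parts = 16):
  gray-bodied normal-winged: 671 × 9/16 = 377.4375
  gray-bodied vestigial-winged: 671 × 3/16 = 125.8125
  ebony-bodied normal-winged: 671 × 3/16 = 125.8125
  ebony-bodied vestigial-winged: 671 × 1/16 = 41.9375
χ² = Σ (O − E)² / E
  gray-bodied normal-winged: (360 − 377.4375)² / 377.4375 = 0.8056
  gray-bodied vestigial-winged: (123 − 125.8125)² / 125.8125 = 0.0629
  ebony-bodied normal-winged: (146 − 125.8125)² / 125.8125 = 3.2392
  ebony-bodied vestigial-winged: (42 − 41.9375)² / 41.9375 = 0.0001
χ² = 0.8056 + 0.0629 + 3.2392 + 0.0001 = 4.1078 ≈ 4.108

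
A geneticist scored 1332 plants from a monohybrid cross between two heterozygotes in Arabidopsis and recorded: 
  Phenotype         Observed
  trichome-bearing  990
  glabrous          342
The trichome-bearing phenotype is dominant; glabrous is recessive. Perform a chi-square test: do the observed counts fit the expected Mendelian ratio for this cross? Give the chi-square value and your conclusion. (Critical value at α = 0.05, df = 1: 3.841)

0.324; consistent

For a monohybrid cross between heterozygotes with complete dominance, the expected phenotypic ratio is 3:1.
Under the 3:1 hypothesis (Σ ratio = 4, N = 1332):
  trichome-bearing: 1332 × 3/4 = 999
  glabrous: 1332 × 1/4 = 333
χ² = Σ (O − E)² / E
  trichome-bearing: (990 − 999)² / 999 = 0.0811
  glabrous: (342 − 333)² / 333 = 0.2432
χ² = 0.0811 + 0.2432 = 0.3243 ≈ 0.324
Degrees of freedom = 2 − 1 = 1; critical value at α = 0.05 is 3.841.
Since 0.324 < 3.841, we fail to reject the null hypothesis — the data are consistent with the 3:1 ratio.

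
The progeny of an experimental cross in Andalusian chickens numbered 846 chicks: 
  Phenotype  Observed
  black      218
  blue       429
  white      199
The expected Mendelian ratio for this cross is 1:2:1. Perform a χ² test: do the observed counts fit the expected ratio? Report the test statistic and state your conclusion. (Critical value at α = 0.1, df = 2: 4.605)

1.024; consistent

Expected counts for N = 846 under a 1:2:1 ratio (total parts = 4):
  black: 846 × 1/4 = 211.5
  blue: 846 × 2/4 = 423
  white: 846 × 1/4 = 211.5
χ² = Σ (O − E)² / E
  black: (218 − 211.5)² / 211.5 = 0.1998
  blue: (429 − 423)² / 423 = 0.0851
  white: (199 − 211.5)² / 211.5 = 0.7388
χ² = 0.1998 + 0.0851 + 0.7388 = 1.0237 ≈ 1.024
Degrees of freedom = 3 − 1 = 2; critical value at α = 0.1 is 4.605.
Since 1.024 < 4.605, we fail to reject the null hypothesis — the data are consistent with the 1:2:1 ratio.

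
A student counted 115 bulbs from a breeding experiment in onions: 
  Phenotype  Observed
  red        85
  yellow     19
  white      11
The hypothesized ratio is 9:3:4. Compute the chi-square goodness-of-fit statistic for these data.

17.642

The 9:3:4 ratio has 16 parts, so with N = 115 the expected counts are:
  red: 115 × 9/16 = 64.6875
  yellow: 115 × 3/16 = 21.5625
  white: 115 × 4/16 = 28.75
χ² = Σ (O − E)² / E
  red: (85 − 64.6875)² / 64.6875 = 6.3783
  yellow: (19 − 21.5625)² / 21.5625 = 0.3045
  white: (11 − 28.75)² / 28.75 = 10.9587
χ² = 6.3783 + 0.3045 + 10.9587 = 17.6415 ≈ 17.642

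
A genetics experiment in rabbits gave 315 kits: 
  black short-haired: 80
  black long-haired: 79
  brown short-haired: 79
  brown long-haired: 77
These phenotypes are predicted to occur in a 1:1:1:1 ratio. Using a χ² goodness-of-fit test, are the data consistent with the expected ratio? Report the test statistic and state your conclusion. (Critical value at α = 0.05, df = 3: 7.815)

The 1:1:1:1 ratio has 4 parts, so with N = 315 the expected counts are:
  black short-haired: 315 × 1/4 = 78.75
  black long-haired: 315 × 1/4 = 78.75
  brown short-haired: 315 × 1/4 = 78.75
  brown long-haired: 315 × 1/4 = 78.75
χ² = Σ (O − E)² / E
  black short-haired: (80 − 78.75)² / 78.75 = 0.0198
  black long-haired: (79 − 78.75)² / 78.75 = 0.0008
  brown short-haired: (79 − 78.75)² / 78.75 = 0.0008
  brown long-haired: (77 − 78.75)² / 78.75 = 0.0389
χ² = 0.0198 + 0.0008 + 0.0008 + 0.0389 = 0.0603 ≈ 0.060
Degrees of freedom = 4 − 1 = 3; critical value at α = 0.05 is 7.815.
Since 0.060 < 7.815, we fail to reject the null hypothesis — the data are consistent with the 1:1:1:1 ratio.

0.060; consistent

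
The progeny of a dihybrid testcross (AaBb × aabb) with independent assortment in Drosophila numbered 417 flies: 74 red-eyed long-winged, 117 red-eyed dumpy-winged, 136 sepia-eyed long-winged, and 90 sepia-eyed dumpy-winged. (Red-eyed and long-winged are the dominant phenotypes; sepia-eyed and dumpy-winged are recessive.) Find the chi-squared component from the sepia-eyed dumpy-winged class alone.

A dihybrid testcross with independent assortment gives a 1:1:1:1 ratio.
Total ratio parts = 4. Expected numbers out of 417:
  red-eyed long-winged: 417 × 1/4 = 104.25
  red-eyed dumpy-winged: 417 × 1/4 = 104.25
  sepia-eyed long-winged: 417 × 1/4 = 104.25
  sepia-eyed dumpy-winged: 417 × 1/4 = 104.25
Contribution of sepia-eyed dumpy-winged: (90 − 104.25)² / 104.25 = 1.9478

1.948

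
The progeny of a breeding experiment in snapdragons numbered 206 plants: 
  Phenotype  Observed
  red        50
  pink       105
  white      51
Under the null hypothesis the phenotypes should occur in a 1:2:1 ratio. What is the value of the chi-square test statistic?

Total ratio parts = 4. Expected numbers out of 206:
  red: 206 × 1/4 = 51.5
  pink: 206 × 2/4 = 103
  white: 206 × 1/4 = 51.5
χ² = Σ (O − E)² / E
  red: (50 − 51.5)² / 51.5 = 0.0437
  pink: (105 − 103)² / 103 = 0.0388
  white: (51 − 51.5)² / 51.5 = 0.0049
χ² = 0.0437 + 0.0388 + 0.0049 = 0.0874 ≈ 0.087

0.087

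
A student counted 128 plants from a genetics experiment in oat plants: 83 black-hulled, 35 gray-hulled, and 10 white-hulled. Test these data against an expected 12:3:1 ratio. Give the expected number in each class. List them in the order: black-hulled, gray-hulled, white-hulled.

Total ratio parts = 16. Expected numbers out of 128:
  black-hulled: 128 × 12/16 = 96
  gray-hulled: 128 × 3/16 = 24
  white-hulled: 128 × 1/16 = 8

96, 24, 8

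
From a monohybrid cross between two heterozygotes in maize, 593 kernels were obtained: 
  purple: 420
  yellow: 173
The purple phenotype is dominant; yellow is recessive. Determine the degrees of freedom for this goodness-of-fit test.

1

For a monohybrid cross between heterozygotes with complete dominance, the expected phenotypic ratio is 3:1.
A goodness-of-fit test with 2 phenotype classes has df = 2 − 1 = 1.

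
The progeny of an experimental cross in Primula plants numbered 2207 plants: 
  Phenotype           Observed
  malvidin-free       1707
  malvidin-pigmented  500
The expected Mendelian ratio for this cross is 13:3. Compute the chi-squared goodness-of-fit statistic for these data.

22.093

Total ratio parts = 16. Expected numbers out of 2207:
  malvidin-free: 2207 × 13/16 = 1793.1875
  malvidin-pigmented: 2207 × 3/16 = 413.8125
χ² = Σ (O − E)² / E
  malvidin-free: (1707 − 1793.1875)² / 1793.1875 = 4.1425
  malvidin-pigmented: (500 − 413.8125)² / 413.8125 = 17.9508
χ² = 4.1425 + 17.9508 = 22.0933 ≈ 22.093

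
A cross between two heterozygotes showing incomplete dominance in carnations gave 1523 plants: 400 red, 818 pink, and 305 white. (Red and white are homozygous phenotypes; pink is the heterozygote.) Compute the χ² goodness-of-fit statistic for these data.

20.236

With incomplete dominance, a heterozygote × heterozygote cross gives a 1:2:1 phenotypic ratio.
The 1:2:1 ratio has 4 parts, so with N = 1523 the expected counts are:
  red: 1523 × 1/4 = 380.75
  pink: 1523 × 2/4 = 761.5
  white: 1523 × 1/4 = 380.75
χ² = Σ (O − E)² / E
  red: (400 − 380.75)² / 380.75 = 0.9732
  pink: (818 − 761.5)² / 761.5 = 4.1921
  white: (305 − 380.75)² / 380.75 = 15.0704
χ² = 0.9732 + 4.1921 + 15.0704 = 20.2357 ≈ 20.236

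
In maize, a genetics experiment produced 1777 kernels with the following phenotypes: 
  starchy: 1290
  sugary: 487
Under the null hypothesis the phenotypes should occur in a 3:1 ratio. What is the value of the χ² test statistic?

5.485

Total ratio parts = 4. Expected numbers out of 1777:
  starchy: 1777 × 3/4 = 1332.75
  sugary: 1777 × 1/4 = 444.25
χ² = Σ (O − E)² / E
  starchy: (1290 − 1332.75)² / 1332.75 = 1.3713
  sugary: (487 − 444.25)² / 444.25 = 4.1138
χ² = 1.3713 + 4.1138 = 5.4851 ≈ 5.485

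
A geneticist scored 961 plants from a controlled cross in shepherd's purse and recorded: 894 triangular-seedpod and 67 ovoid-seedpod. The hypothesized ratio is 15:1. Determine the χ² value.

0.855

Expected counts for N = 961 under a 15:1 ratio (total parts = 16):
  triangular-seedpod: 961 × 15/16 = 900.9375
  ovoid-seedpod: 961 × 1/16 = 60.0625
χ² = Σ (O − E)² / E
  triangular-seedpod: (894 − 900.9375)² / 900.9375 = 0.0534
  ovoid-seedpod: (67 − 60.0625)² / 60.0625 = 0.8013
χ² = 0.0534 + 0.8013 = 0.8547 ≈ 0.855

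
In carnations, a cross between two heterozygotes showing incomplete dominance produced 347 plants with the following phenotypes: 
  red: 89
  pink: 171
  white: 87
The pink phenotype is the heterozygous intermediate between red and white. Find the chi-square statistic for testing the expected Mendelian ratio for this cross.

With incomplete dominance, a heterozygote × heterozygote cross gives a 1:2:1 phenotypic ratio.
Total ratio parts = 4. Expected numbers out of 347:
  red: 347 × 1/4 = 86.75
  pink: 347 × 2/4 = 173.5
  white: 347 × 1/4 = 86.75
χ² = Σ (O − E)² / E
  red: (89 − 86.75)² / 86.75 = 0.0584
  pink: (171 − 173.5)² / 173.5 = 0.0360
  white: (87 − 86.75)² / 86.75 = 0.0007
χ² = 0.0584 + 0.0360 + 0.0007 = 0.0951 ≈ 0.095

0.095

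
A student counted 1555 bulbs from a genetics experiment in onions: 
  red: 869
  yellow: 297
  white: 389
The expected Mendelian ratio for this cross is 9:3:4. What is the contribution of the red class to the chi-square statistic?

0.037

Total ratio parts = 16. Expected numbers out of 1555:
  red: 1555 × 9/16 = 874.6875
  yellow: 1555 × 3/16 = 291.5625
  white: 1555 × 4/16 = 388.75
Contribution of red: (869 − 874.6875)² / 874.6875 = 0.0370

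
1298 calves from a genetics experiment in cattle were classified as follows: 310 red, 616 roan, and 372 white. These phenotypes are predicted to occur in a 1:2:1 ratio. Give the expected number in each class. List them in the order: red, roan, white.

324.5, 649, 324.5

Expected counts for N = 1298 under a 1:2:1 ratio (total parts = 4):
  red: 1298 × 1/4 = 324.5
  roan: 1298 × 2/4 = 649
  white: 1298 × 1/4 = 324.5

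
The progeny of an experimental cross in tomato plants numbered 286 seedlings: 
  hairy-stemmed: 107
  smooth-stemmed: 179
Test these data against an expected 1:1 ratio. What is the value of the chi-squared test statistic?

18.126

Under the 1:1 hypothesis (Σ ratio = 2, N = 286):
  hairy-stemmed: 286 × 1/2 = 143
  smooth-stemmed: 286 × 1/2 = 143
χ² = Σ (O − E)² / E
  hairy-stemmed: (107 − 143)² / 143 = 9.0629
  smooth-stemmed: (179 − 143)² / 143 = 9.0629
χ² = 9.0629 + 9.0629 = 18.1258 ≈ 18.126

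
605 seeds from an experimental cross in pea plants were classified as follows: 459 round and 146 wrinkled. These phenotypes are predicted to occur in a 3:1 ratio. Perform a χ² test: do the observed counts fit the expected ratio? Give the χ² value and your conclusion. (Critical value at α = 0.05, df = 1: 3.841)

Total ratio parts = 4. Expected numbers out of 605:
  round: 605 × 3/4 = 453.75
  wrinkled: 605 × 1/4 = 151.25
χ² = Σ (O − E)² / E
  round: (459 − 453.75)² / 453.75 = 0.0607
  wrinkled: (146 − 151.25)² / 151.25 = 0.1822
χ² = 0.0607 + 0.1822 = 0.2429 ≈ 0.243
Degrees of freedom = 2 − 1 = 1; critical value at α = 0.05 is 3.841.
Since 0.243 < 3.841, we fail to reject the null hypothesis — the data are consistent with the 3:1 ratio.

0.243; consistent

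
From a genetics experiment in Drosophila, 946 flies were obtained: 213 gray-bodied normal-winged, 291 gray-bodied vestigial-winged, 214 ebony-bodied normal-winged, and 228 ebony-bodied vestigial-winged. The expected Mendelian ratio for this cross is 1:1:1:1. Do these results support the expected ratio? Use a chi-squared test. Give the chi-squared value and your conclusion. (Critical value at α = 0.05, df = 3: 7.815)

17.340; not consistent

Expected counts for N = 946 under a 1:1:1:1 ratio (total parts = 4):
  gray-bodied normal-winged: 946 × 1/4 = 236.5
  gray-bodied vestigial-winged: 946 × 1/4 = 236.5
  ebony-bodied normal-winged: 946 × 1/4 = 236.5
  ebony-bodied vestigial-winged: 946 × 1/4 = 236.5
χ² = Σ (O − E)² / E
  gray-bodied normal-winged: (213 − 236.5)² / 236.5 = 2.3351
  gray-bodied vestigial-winged: (291 − 236.5)² / 236.5 = 12.5592
  ebony-bodied normal-winged: (214 − 236.5)² / 236.5 = 2.1406
  ebony-bodied vestigial-winged: (228 − 236.5)² / 236.5 = 0.3055
χ² = 2.3351 + 12.5592 + 2.1406 + 0.3055 = 17.3404 ≈ 17.340
Degrees of freedom = 4 − 1 = 3; critical value at α = 0.05 is 7.815.
Since 17.340 > 7.815, we reject the null hypothesis — the data do not fit the 1:1:1:1 ratio.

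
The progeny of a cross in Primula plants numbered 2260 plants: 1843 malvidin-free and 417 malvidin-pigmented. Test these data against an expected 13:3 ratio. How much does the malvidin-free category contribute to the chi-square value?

Under the 13:3 hypothesis (Σ ratio = 16, N = 2260):
  malvidin-free: 2260 × 13/16 = 1836.25
  malvidin-pigmented: 2260 × 3/16 = 423.75
Contribution of malvidin-free: (1843 − 1836.25)² / 1836.25 = 0.0248

0.025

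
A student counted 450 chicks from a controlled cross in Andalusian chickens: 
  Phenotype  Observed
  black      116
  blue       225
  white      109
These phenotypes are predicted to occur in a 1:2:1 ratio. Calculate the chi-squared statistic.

0.218

Expected counts for N = 450 under a 1:2:1 ratio (total parts = 4):
  black: 450 × 1/4 = 112.5
  blue: 450 × 2/4 = 225
  white: 450 × 1/4 = 112.5
χ² = Σ (O − E)² / E
  black: (116 − 112.5)² / 112.5 = 0.1089
  blue: (225 − 225)² / 225 = 0.0000
  white: (109 − 112.5)² / 112.5 = 0.1089
χ² = 0.1089 + 0.0000 + 0.1089 = 0.2178 ≈ 0.218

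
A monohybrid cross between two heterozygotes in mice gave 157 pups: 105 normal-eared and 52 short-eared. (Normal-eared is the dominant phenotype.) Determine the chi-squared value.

5.522

For a monohybrid cross between heterozygotes with complete dominance, the expected phenotypic ratio is 3:1.
Expected counts for N = 157 under a 3:1 ratio (total parts = 4):
  normal-eared: 157 × 3/4 = 117.75
  short-eared: 157 × 1/4 = 39.25
χ² = Σ (O − E)² / E
  normal-eared: (105 − 117.75)² / 117.75 = 1.3806
  short-eared: (52 − 39.25)² / 39.25 = 4.1417
χ² = 1.3806 + 4.1417 = 5.5223 ≈ 5.522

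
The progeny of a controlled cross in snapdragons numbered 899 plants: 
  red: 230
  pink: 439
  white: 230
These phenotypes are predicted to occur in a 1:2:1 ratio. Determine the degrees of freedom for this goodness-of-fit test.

2

A goodness-of-fit test with 3 phenotype classes has df = 3 − 1 = 2.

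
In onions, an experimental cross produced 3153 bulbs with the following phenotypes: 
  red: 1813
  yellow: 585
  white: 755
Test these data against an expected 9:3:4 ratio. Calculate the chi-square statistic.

2.344

The 9:3:4 ratio has 16 parts, so with N = 3153 the expected counts are:
  red: 3153 × 9/16 = 1773.5625
  yellow: 3153 × 3/16 = 591.1875
  white: 3153 × 4/16 = 788.25
χ² = Σ (O − E)² / E
  red: (1813 − 1773.5625)² / 1773.5625 = 0.8769
  yellow: (585 − 591.1875)² / 591.1875 = 0.0648
  white: (755 − 788.25)² / 788.25 = 1.4026
χ² = 0.8769 + 0.0648 + 1.4026 = 2.3443 ≈ 2.344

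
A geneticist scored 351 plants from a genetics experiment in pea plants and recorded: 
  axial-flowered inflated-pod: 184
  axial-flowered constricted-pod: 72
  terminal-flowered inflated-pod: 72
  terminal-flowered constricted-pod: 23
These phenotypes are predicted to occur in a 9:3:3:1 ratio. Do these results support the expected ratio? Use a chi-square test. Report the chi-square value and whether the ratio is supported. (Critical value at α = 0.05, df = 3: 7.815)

Total ratio parts = 16. Expected numbers out of 351:
  axial-flowered inflated-pod: 351 × 9/16 = 197.4375
  axial-flowered constricted-pod: 351 × 3/16 = 65.8125
  terminal-flowered inflated-pod: 351 × 3/16 = 65.8125
  terminal-flowered constricted-pod: 351 × 1/16 = 21.9375
χ² = Σ (O − E)² / E
  axial-flowered inflated-pod: (184 − 197.4375)² / 197.4375 = 0.9145
  axial-flowered constricted-pod: (72 − 65.8125)² / 65.8125 = 0.5817
  terminal-flowered inflated-pod: (72 − 65.8125)² / 65.8125 = 0.5817
  terminal-flowered constricted-pod: (23 − 21.9375)² / 21.9375 = 0.0515
χ² = 0.9145 + 0.5817 + 0.5817 + 0.0515 = 2.1294 ≈ 2.129
Degrees of freedom = 4 − 1 = 3; critical value at α = 0.05 is 7.815.
Since 2.129 < 7.815, we fail to reject the null hypothesis — the data are consistent with the 9:3:3:1 ratio.

2.129; consistent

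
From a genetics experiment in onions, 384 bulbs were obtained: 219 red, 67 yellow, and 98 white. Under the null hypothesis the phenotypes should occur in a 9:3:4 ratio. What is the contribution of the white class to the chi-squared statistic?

0.042

Under the 9:3:4 hypothesis (Σ ratio = 16, N = 384):
  red: 384 × 9/16 = 216
  yellow: 384 × 3/16 = 72
  white: 384 × 4/16 = 96
Contribution of white: (98 − 96)² / 96 = 0.0417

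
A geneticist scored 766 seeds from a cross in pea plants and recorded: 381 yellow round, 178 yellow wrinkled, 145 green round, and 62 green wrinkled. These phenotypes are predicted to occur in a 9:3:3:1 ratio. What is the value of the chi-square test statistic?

Total ratio parts = 16. Expected numbers out of 766:
  yellow round: 766 × 9/16 = 430.875
  yellow wrinkled: 766 × 3/16 = 143.625
  green round: 766 × 3/16 = 143.625
  green wrinkled: 766 × 1/16 = 47.875
χ² = Σ (O − E)² / E
  yellow round: (381 − 430.875)² / 430.875 = 5.7732
  yellow wrinkled: (178 − 143.625)² / 143.625 = 8.2273
  green round: (145 − 143.625)² / 143.625 = 0.0132
  green wrinkled: (62 − 47.875)² / 47.875 = 4.1674
χ² = 5.7732 + 8.2273 + 0.0132 + 4.1674 = 18.1811 ≈ 18.181

18.181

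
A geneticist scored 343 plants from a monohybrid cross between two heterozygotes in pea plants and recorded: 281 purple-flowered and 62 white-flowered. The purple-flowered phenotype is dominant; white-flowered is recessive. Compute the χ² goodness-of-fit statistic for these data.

8.771

For a monohybrid cross between heterozygotes with complete dominance, the expected phenotypic ratio is 3:1.
Total ratio parts = 4. Expected numbers out of 343:
  purple-flowered: 343 × 3/4 = 257.25
  white-flowered: 343 × 1/4 = 85.75
χ² = Σ (O − E)² / E
  purple-flowered: (281 − 257.25)² / 257.25 = 2.1927
  white-flowered: (62 − 85.75)² / 85.75 = 6.5780
χ² = 2.1927 + 6.5780 = 8.7707 ≈ 8.771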